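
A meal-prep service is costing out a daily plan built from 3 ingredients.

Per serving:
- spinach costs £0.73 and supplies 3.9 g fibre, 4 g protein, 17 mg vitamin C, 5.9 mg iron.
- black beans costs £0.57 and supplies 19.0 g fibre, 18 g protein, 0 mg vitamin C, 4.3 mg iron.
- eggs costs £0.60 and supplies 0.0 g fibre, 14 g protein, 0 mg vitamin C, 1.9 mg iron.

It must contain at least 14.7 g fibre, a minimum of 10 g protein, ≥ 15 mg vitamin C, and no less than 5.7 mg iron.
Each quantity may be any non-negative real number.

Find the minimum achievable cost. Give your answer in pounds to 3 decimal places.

£0.982

Set it up as a linear program. Let x1 = servings of spinach, x2 = servings of black beans, x3 = servings of eggs.
Minimize 0.73x1 + 0.57x2 + 0.6x3 s.t.:
  3.9x1 + 19x2 ≥ 14.7   (fibre)
  4x1 + 18x2 + 14x3 ≥ 10   (protein)
  17x1 ≥ 15   (vitamin C)
  5.9x1 + 4.3x2 + 1.9x3 ≥ 5.7   (iron)
  x1, x2, x3 ≥ 0.
The optimal basis is {spinach, black beans}; eggs drops out. The fibre and vitamin C requirements are met with equality.
Optimal quantities: spinach = 0.8824 servings, black beans = 0.5926 servings.
Objective = 0.73·0.8824 + 0.57·0.5926 = 0.98193.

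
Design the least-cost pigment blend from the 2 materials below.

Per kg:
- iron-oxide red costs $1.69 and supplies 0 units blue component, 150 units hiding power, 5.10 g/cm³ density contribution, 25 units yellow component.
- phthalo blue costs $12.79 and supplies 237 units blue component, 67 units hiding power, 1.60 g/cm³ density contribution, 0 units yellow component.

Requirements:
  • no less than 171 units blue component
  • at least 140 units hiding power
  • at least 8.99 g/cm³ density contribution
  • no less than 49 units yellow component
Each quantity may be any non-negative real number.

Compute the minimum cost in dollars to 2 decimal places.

Let x1 = kg of iron-oxide red, x2 = kg of phthalo blue.
Minimize 1.69x1 + 12.79x2 subject to:
  237x2 ≥ 171   (blue component)
  150x1 + 67x2 ≥ 140   (hiding power)
  5.1x1 + 1.6x2 ≥ 8.99   (density contribution)
  25x1 ≥ 49   (yellow component)
  x1, x2 ≥ 0.
Both inputs are positive at the optimum. There the blue component and yellow component constraints are tight.
That vertex is x1 = 1.96, x2 = 0.7215.
Hence cost = 1.69·1.96 + 12.79·0.7215 = $12.5404.

$12.54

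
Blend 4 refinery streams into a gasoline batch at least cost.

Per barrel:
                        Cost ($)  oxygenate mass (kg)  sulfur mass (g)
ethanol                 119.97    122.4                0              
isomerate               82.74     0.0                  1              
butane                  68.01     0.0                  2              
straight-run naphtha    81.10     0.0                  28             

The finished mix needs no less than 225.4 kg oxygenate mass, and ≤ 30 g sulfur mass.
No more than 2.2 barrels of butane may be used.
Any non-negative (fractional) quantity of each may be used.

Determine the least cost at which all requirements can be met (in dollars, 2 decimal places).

This is a linear program. Let x1 = barrels of ethanol, x2 = barrels of isomerate, x3 = barrels of butane, x4 = barrels of straight-run naphtha.
Minimize 119.97x1 + 82.74x2 + 68.01x3 + 81.1x4 s.t.:
  122.4x1 ≥ 225.4   (oxygenate mass)
  1x2 + 2x3 + 28x4 ≤ 30   (sulfur mass)
  x3 ≤ 2.2
  x1, x2, x3, x4 ≥ 0.
The cheapest feasible vertex uses only ethanol; isomerate, butane, straight-run naphtha are not used. There the oxygenate mass constraint is tight.
So ethanol = 1.841503 barrels.
Cost = 119.97·1.841503 = 220.9251.

$220.93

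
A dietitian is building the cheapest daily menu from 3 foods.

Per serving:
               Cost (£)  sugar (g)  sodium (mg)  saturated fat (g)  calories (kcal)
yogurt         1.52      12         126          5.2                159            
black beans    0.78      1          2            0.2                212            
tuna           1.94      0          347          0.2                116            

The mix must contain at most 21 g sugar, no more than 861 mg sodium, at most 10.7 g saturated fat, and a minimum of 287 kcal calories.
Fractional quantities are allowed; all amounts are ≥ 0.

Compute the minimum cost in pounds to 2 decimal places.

£1.06

Treat it as an LP. Let x1 = servings of yogurt, x2 = servings of black beans, x3 = servings of tuna.
min 1.52x1 + 0.78x2 + 1.94x3 s.t.:
  12x1 + 1x2 ≤ 21   (sugar)
  126x1 + 2x2 + 347x3 ≤ 861   (sodium)
  5.2x1 + 0.2x2 + 0.2x3 ≤ 10.7   (saturated fat)
  159x1 + 212x2 + 116x3 ≥ 287   (calories)
  x1, x2, x3 ≥ 0.
The minimum-cost mix takes nothing from yogurt, tuna — only black beans. There the calories constraint is tight.
Optimal quantities: black beans = 1.354 servings.
Objective = 0.78·1.354 = 1.0561.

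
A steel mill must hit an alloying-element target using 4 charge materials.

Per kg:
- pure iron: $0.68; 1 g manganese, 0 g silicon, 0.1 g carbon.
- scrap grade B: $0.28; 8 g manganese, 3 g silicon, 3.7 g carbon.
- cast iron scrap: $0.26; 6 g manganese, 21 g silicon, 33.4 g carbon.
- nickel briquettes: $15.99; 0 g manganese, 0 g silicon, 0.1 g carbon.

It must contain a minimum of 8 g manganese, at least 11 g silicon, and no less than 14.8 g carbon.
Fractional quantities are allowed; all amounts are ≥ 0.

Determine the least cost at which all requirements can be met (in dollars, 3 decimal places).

Set it up as a linear program. Let x1 = kg of pure iron, x2 = kg of scrap grade B, x3 = kg of cast iron scrap, x4 = kg of nickel briquettes.
Minimize 0.68x1 + 0.28x2 + 0.26x3 + 15.99x4 subject to:
  1x1 + 8x2 + 6x3 ≥ 8   (manganese)
  3x2 + 21x3 ≥ 11   (silicon)
  0.1x1 + 3.7x2 + 33.4x3 + 0.1x4 ≥ 14.8   (carbon)
  x1, x2, x3, x4 ≥ 0.
The optimal basis is {scrap grade B, cast iron scrap}; pure iron, nickel briquettes drop out. The manganese and silicon requirements are met with equality.
Solving gives x2 = 0.68, x3 = 0.4267.
Total cost: 0.28·0.68 + 0.26·0.4267 = 0.30134.

$0.301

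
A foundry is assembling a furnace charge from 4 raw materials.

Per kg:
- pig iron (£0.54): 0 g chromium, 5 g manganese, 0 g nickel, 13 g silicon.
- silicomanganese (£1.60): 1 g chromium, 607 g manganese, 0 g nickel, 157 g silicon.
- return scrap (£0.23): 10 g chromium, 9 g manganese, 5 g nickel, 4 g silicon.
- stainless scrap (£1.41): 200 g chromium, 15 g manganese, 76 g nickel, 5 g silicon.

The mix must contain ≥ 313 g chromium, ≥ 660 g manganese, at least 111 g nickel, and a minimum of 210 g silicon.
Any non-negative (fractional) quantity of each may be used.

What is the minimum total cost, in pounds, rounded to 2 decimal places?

Let x1 = kg of pig iron, x2 = kg of silicomanganese, x3 = kg of return scrap, x4 = kg of stainless scrap.
min 0.54x1 + 1.6x2 + 0.23x3 + 1.41x4 subject to:
  1x2 + 10x3 + 200x4 ≥ 313   (chromium)
  5x1 + 607x2 + 9x3 + 15x4 ≥ 660   (manganese)
  5x3 + 76x4 ≥ 111   (nickel)
  13x1 + 157x2 + 4x3 + 5x4 ≥ 210   (silicon)
  x1, x2, x3, x4 ≥ 0.
The optimal basis is {silicomanganese, stainless scrap}; pig iron, return scrap drop out. The chromium and silicon requirements are met with equality.
Solving gives x2 = 1.288, x4 = 1.559.
Cost = 1.6·1.288 + 1.41·1.559 = 4.2590.

£4.26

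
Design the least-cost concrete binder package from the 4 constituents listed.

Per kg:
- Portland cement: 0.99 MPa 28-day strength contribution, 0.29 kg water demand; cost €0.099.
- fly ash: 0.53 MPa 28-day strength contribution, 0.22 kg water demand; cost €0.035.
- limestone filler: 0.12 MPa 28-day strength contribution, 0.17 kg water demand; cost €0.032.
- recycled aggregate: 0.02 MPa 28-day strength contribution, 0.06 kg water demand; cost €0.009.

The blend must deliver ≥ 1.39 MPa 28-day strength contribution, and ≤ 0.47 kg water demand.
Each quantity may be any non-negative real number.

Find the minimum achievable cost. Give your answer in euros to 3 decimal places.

This is a linear program. Let x1 = kg of Portland cement, x2 = kg of fly ash, x3 = kg of limestone filler, x4 = kg of recycled aggregate.
Minimize 0.099x1 + 0.035x2 + 0.032x3 + 0.009x4 with:
  0.99x1 + 0.53x2 + 0.12x3 + 0.02x4 ≥ 1.39   (28-day strength contribution)
  0.29x1 + 0.22x2 + 0.17x3 + 0.06x4 ≤ 0.47   (water demand)
  x1, x2, x3, x4 ≥ 0.
At the optimum only Portland cement, fly ash are positive (limestone filler, recycled aggregate = 0). There the 28-day strength contribution and water demand constraints are tight.
Solving gives x1 = 0.8846, x2 = 0.9704.
Cost = 0.099·0.8846 + 0.035·0.9704 = 0.12154.

€0.122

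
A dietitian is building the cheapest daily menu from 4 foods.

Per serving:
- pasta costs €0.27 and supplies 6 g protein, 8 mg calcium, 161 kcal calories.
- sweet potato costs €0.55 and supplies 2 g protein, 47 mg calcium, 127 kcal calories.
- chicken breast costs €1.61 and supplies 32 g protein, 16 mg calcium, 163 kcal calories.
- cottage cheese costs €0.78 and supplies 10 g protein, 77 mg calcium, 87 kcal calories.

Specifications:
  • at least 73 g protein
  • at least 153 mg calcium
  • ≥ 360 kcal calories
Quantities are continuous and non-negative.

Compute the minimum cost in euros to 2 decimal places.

€3.57

Treat it as an LP. Let x1 = servings of pasta, x2 = servings of sweet potato, x3 = servings of chicken breast, x4 = servings of cottage cheese.
Minimize 0.27x1 + 0.55x2 + 1.61x3 + 0.78x4 s.t.:
  6x1 + 2x2 + 32x3 + 10x4 ≥ 73   (protein)
  8x1 + 47x2 + 16x3 + 77x4 ≥ 153   (calcium)
  161x1 + 127x2 + 163x3 + 87x4 ≥ 360   (calories)
  x1, x2, x3, x4 ≥ 0.
The cheapest feasible vertex uses only pasta, cottage cheese; sweet potato, chicken breast are not used. There the protein and calcium constraints are tight.
Solving gives x1 = 10.71, x4 = 0.8743.
Cost = 0.27·10.71 + 0.78·0.8743 = 3.5737.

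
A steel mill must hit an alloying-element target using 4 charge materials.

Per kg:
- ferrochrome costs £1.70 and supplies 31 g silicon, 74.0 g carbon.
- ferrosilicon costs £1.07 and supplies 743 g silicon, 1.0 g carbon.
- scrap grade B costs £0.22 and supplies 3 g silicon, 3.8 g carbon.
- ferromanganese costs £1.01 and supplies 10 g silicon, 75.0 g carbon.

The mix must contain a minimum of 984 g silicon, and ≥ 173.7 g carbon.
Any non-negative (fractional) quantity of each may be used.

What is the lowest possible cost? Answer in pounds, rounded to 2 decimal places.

£3.71

Let x1 = kg of ferrochrome, x2 = kg of ferrosilicon, x3 = kg of scrap grade B, x4 = kg of ferromanganese.
Minimize 1.7x1 + 1.07x2 + 0.22x3 + 1.01x4 s.t.:
  31x1 + 743x2 + 3x3 + 10x4 ≥ 984   (silicon)
  74x1 + 1x2 + 3.8x3 + 75x4 ≥ 173.7   (carbon)
  x1, x2, x3, x4 ≥ 0.
The optimal basis is {ferrosilicon, ferromanganese}; ferrochrome, scrap grade B drop out. The silicon and carbon requirements are met with equality.
Optimal quantities: ferrosilicon = 1.293 kg, ferromanganese = 2.299 kg.
Total cost: 1.07·1.293 + 1.01·2.299 = 3.7055.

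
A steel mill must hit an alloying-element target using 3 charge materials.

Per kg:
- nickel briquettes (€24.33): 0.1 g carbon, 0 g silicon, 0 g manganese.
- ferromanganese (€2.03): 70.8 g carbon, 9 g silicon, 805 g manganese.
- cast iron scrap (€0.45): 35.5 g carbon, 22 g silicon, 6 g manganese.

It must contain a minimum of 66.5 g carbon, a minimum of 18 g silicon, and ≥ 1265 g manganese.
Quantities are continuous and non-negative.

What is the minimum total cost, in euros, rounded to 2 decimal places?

Let x1 = kg of nickel briquettes, x2 = kg of ferromanganese, x3 = kg of cast iron scrap.
min 24.33x1 + 2.03x2 + 0.45x3 s.t.:
  0.1x1 + 70.8x2 + 35.5x3 ≥ 66.5   (carbon)
  9x2 + 22x3 ≥ 18   (silicon)
  805x2 + 6x3 ≥ 1265   (manganese)
  x1, x2, x3 ≥ 0.
The optimal basis is {ferromanganese, cast iron scrap}; nickel briquettes drops out. There the silicon and manganese constraints are tight.
That vertex is x2 = 1.57, x3 = 0.1759.
Hence cost = 2.03·1.57 + 0.45·0.1759 = €3.2663.

€3.27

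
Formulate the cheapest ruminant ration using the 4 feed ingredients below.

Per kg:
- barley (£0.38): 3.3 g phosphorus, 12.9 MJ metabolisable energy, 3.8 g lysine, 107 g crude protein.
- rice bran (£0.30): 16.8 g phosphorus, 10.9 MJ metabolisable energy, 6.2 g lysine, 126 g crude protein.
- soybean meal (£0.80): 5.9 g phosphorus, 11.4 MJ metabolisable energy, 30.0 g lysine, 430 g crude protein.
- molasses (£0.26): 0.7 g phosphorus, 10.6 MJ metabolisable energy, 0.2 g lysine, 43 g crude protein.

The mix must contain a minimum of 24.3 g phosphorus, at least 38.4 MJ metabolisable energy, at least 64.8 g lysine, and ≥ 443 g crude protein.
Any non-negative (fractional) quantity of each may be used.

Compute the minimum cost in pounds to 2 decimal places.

Let x1 = kg of barley, x2 = kg of rice bran, x3 = kg of soybean meal, x4 = kg of molasses.
Minimize 0.38x1 + 0.3x2 + 0.8x3 + 0.26x4 with:
  3.3x1 + 16.8x2 + 5.9x3 + 0.7x4 ≥ 24.3   (phosphorus)
  12.9x1 + 10.9x2 + 11.4x3 + 10.6x4 ≥ 38.4   (metabolisable energy)
  3.8x1 + 6.2x2 + 30x3 + 0.2x4 ≥ 64.8   (lysine)
  107x1 + 126x2 + 430x3 + 43x4 ≥ 443   (crude protein)
  x1, x2, x3, x4 ≥ 0.
The optimal basis is {rice bran, soybean meal}; barley, molasses drop out. There the metabolisable energy and lysine constraints are tight.
Optimal quantities: rice bran = 1.612 kg, soybean meal = 1.827 kg.
Cost = 0.3·1.612 + 0.8·1.827 = 1.9452.

£1.95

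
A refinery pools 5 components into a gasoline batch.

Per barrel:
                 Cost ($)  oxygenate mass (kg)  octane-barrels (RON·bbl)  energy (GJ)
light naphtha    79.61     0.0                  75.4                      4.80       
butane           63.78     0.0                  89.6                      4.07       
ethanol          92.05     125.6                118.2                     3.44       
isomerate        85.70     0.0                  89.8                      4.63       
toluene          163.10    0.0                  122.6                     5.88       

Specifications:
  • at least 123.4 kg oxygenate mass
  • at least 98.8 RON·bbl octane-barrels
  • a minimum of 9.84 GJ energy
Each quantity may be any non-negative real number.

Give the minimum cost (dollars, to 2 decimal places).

$191.67

This is a linear program. Let x1 = barrels of light naphtha, x2 = barrels of butane, x3 = barrels of ethanol, x4 = barrels of isomerate, x5 = barrels of toluene.
Minimize 79.61x1 + 63.78x2 + 92.05x3 + 85.7x4 + 163.1x5 with:
  125.6x3 ≥ 123.4   (oxygenate mass)
  75.4x1 + 89.6x2 + 118.2x3 + 89.8x4 + 122.6x5 ≥ 98.8   (octane-barrels)
  4.8x1 + 4.07x2 + 3.44x3 + 4.63x4 + 5.88x5 ≥ 9.84   (energy)
  x1, x2, x3, x4, x5 ≥ 0.
At the optimum only butane, ethanol are positive (light naphtha, isomerate, toluene = 0). Binding constraints: oxygenate mass and energy.
So butane = 1.587286 barrels, ethanol = 0.9824841 barrels.
Total cost: 63.78·1.587286 + 92.05·0.9824841 = 191.6748.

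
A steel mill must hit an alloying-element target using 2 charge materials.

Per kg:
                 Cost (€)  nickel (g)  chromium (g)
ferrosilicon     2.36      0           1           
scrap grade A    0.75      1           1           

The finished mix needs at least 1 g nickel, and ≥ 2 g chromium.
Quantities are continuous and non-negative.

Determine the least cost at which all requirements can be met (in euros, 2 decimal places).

This is a linear program. Let x1 = kg of ferrosilicon, x2 = kg of scrap grade A.
Minimise 2.36x1 + 0.75x2 with:
  1x2 ≥ 1   (nickel)
  1x1 + 1x2 ≥ 2   (chromium)
  x1, x2 ≥ 0.
At the optimum only scrap grade A is positive (ferrosilicon = 0). There the chromium constraint is tight.
Optimal quantities: scrap grade A = 2 kg.
Total cost: 0.75·2 = 1.5000.

€1.50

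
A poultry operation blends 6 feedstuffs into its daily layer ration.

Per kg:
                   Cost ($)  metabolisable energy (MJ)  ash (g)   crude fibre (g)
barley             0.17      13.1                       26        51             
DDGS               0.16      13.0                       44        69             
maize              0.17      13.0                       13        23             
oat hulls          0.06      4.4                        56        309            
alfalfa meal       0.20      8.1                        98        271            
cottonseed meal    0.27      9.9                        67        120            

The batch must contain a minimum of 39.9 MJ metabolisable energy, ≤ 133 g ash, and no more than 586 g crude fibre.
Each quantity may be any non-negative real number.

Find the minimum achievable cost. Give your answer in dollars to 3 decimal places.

Let x1 = kg of barley, x2 = kg of DDGS, x3 = kg of maize, x4 = kg of oat hulls, x5 = kg of alfalfa meal, x6 = kg of cottonseed meal.
Minimise 0.17x1 + 0.16x2 + 0.17x3 + 0.06x4 + 0.2x5 + 0.27x6 subject to:
  13.1x1 + 13x2 + 13x3 + 4.4x4 + 8.1x5 + 9.9x6 ≥ 39.9   (metabolisable energy)
  26x1 + 44x2 + 13x3 + 56x4 + 98x5 + 67x6 ≤ 133   (ash)
  51x1 + 69x2 + 23x3 + 309x4 + 271x5 + 120x6 ≤ 586   (crude fibre)
  x1, x2, x3, x4, x5, x6 ≥ 0.
The minimum-cost mix takes nothing from barley, oat hulls, alfalfa meal, cottonseed meal — only DDGS, maize. Binding constraints: metabolisable energy and ash.
That vertex is x2 = 3.003, x3 = 0.066.
Objective = 0.16·3.003 + 0.17·0.066 = 0.49170.

$0.492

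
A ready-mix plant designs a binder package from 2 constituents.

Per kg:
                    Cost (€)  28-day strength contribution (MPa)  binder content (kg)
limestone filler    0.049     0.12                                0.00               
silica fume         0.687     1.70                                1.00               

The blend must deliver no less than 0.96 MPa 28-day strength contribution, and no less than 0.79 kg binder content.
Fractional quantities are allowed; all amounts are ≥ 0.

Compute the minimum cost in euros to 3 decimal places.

Let x1 = kg of limestone filler, x2 = kg of silica fume.
Minimize 0.049x1 + 0.687x2 s.t.:
  0.12x1 + 1.7x2 ≥ 0.96   (28-day strength contribution)
  1x2 ≥ 0.79   (binder content)
  x1, x2 ≥ 0.
The minimum-cost mix takes nothing from limestone filler — only silica fume. There the binder content constraint is tight.
Solving gives x2 = 0.79.
Objective = 0.687·0.79 = 0.54273.

€0.543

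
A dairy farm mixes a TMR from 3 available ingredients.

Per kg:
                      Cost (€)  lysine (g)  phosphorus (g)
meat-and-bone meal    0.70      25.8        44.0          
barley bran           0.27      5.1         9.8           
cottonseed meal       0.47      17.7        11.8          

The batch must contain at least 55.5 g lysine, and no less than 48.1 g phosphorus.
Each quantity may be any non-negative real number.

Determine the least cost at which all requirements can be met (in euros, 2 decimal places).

€1.48

Let x1 = kg of meat-and-bone meal, x2 = kg of barley bran, x3 = kg of cottonseed meal.
min 0.7x1 + 0.27x2 + 0.47x3 subject to:
  25.8x1 + 5.1x2 + 17.7x3 ≥ 55.5   (lysine)
  44x1 + 9.8x2 + 11.8x3 ≥ 48.1   (phosphorus)
  x1, x2, x3 ≥ 0.
The optimal basis is {meat-and-bone meal, cottonseed meal}; barley bran drops out. The lysine and phosphorus requirements are met with equality.
That vertex is x1 = 0.4142, x3 = 2.532.
Objective = 0.7·0.4142 + 0.47·2.532 = 1.4800.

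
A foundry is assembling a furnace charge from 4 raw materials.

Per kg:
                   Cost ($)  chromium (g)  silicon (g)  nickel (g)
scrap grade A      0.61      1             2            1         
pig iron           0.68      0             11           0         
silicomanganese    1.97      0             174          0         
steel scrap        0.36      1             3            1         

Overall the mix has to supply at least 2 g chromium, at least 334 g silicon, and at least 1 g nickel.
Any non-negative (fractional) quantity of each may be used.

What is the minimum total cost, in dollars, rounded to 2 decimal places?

$4.43

Let x1 = kg of scrap grade A, x2 = kg of pig iron, x3 = kg of silicomanganese, x4 = kg of steel scrap.
min 0.61x1 + 0.68x2 + 1.97x3 + 0.36x4 subject to:
  1x1 + 1x4 ≥ 2   (chromium)
  2x1 + 11x2 + 174x3 + 3x4 ≥ 334   (silicon)
  1x1 + 1x4 ≥ 1   (nickel)
  x1, x2, x3, x4 ≥ 0.
At the optimum only silicomanganese, steel scrap are positive (scrap grade A, pig iron = 0). Binding constraints: chromium and silicon.
So silicomanganese = 1.885 kg, steel scrap = 2 kg.
Hence cost = 1.97·1.885 + 0.36·2 = $4.4335.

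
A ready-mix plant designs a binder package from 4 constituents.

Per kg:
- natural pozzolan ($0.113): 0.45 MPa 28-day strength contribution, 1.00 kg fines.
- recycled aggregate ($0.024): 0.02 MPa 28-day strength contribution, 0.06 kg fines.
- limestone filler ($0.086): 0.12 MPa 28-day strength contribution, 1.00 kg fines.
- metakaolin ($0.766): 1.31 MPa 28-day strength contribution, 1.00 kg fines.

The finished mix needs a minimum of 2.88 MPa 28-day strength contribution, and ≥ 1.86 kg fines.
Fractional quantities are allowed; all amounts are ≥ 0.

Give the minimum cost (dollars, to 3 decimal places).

Treat it as an LP. Let x1 = kg of natural pozzolan, x2 = kg of recycled aggregate, x3 = kg of limestone filler, x4 = kg of metakaolin.
Minimise 0.113x1 + 0.024x2 + 0.086x3 + 0.766x4 s.t.:
  0.45x1 + 0.02x2 + 0.12x3 + 1.31x4 ≥ 2.88   (28-day strength contribution)
  1x1 + 0.06x2 + 1x3 + 1x4 ≥ 1.86   (fines)
  x1, x2, x3, x4 ≥ 0.
The cheapest feasible vertex uses only natural pozzolan; recycled aggregate, limestone filler, metakaolin are not used. Binding constraint: 28-day strength contribution.
Optimal quantities: natural pozzolan = 6.4 kg.
Objective = 0.113·6.4 = 0.72320.

$0.723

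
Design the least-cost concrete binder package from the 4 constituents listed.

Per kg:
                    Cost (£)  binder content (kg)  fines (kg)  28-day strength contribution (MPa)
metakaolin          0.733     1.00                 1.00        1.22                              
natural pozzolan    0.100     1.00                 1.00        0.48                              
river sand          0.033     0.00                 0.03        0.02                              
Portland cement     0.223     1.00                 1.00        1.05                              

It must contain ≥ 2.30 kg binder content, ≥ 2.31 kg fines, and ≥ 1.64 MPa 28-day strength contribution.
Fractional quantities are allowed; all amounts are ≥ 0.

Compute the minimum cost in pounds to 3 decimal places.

Let x1 = kg of metakaolin, x2 = kg of natural pozzolan, x3 = kg of river sand, x4 = kg of Portland cement.
min 0.733x1 + 0.1x2 + 0.033x3 + 0.223x4 with:
  1x1 + 1x2 + 1x4 ≥ 2.3   (binder content)
  1x1 + 1x2 + 0.03x3 + 1x4 ≥ 2.31   (fines)
  1.22x1 + 0.48x2 + 0.02x3 + 1.05x4 ≥ 1.64   (28-day strength contribution)
  x1, x2, x3, x4 ≥ 0.
The optimal basis is {natural pozzolan}; metakaolin, river sand, Portland cement drop out. There the 28-day strength contribution constraint is tight.
Solving gives x2 = 3.417.
Hence cost = 0.1·3.417 = £0.34170.

£0.342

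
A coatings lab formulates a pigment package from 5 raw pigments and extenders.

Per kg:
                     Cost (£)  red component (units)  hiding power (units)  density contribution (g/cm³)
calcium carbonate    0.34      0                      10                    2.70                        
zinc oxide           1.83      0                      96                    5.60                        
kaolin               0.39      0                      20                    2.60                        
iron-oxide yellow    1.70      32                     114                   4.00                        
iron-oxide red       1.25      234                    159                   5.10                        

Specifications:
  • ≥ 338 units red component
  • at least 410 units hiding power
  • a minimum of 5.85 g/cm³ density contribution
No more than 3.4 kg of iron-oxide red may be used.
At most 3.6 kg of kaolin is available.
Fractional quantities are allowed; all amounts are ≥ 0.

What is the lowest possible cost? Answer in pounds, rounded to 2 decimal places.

£3.22

Set it up as a linear program. Let x1 = kg of calcium carbonate, x2 = kg of zinc oxide, x3 = kg of kaolin, x4 = kg of iron-oxide yellow, x5 = kg of iron-oxide red.
min 0.34x1 + 1.83x2 + 0.39x3 + 1.7x4 + 1.25x5 subject to:
  32x4 + 234x5 ≥ 338   (red component)
  10x1 + 96x2 + 20x3 + 114x4 + 159x5 ≥ 410   (hiding power)
  2.7x1 + 5.6x2 + 2.6x3 + 4x4 + 5.1x5 ≥ 5.85   (density contribution)
  x5 ≤ 3.4
  x3 ≤ 3.6
  x1, x2, x3, x4, x5 ≥ 0.
The optimal basis is {iron-oxide red}; calcium carbonate, zinc oxide, kaolin, iron-oxide yellow drop out. Binding constraint: hiding power.
Solving gives x5 = 2.579.
Objective = 1.25·2.579 = 3.2238.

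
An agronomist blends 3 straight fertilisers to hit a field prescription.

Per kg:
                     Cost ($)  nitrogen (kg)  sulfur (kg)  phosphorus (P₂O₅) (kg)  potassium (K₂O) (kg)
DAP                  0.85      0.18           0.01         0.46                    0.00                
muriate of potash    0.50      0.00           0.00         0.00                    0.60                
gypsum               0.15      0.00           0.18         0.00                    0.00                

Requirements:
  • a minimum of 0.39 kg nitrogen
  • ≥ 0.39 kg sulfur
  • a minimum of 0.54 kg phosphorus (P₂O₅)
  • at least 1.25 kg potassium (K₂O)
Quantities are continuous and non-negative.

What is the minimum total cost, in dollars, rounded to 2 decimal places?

$3.19

Let x1 = kg of DAP, x2 = kg of muriate of potash, x3 = kg of gypsum.
Minimize 0.85x1 + 0.5x2 + 0.15x3 s.t.:
  0.18x1 ≥ 0.39   (nitrogen)
  0.01x1 + 0.18x3 ≥ 0.39   (sulfur)
  0.46x1 ≥ 0.54   (phosphorus (P₂O₅))
  0.6x2 ≥ 1.25   (potassium (K₂O))
  x1, x2, x3 ≥ 0.
The optimal mix uses every input. Binding constraints: nitrogen, sulfur, potassium (K₂O).
Optimal quantities: DAP = 2.167 kg, muriate of potash = 2.083 kg, gypsum = 2.046 kg.
Objective = 0.85·2.167 + 0.5·2.083 + 0.15·2.046 = 3.1904.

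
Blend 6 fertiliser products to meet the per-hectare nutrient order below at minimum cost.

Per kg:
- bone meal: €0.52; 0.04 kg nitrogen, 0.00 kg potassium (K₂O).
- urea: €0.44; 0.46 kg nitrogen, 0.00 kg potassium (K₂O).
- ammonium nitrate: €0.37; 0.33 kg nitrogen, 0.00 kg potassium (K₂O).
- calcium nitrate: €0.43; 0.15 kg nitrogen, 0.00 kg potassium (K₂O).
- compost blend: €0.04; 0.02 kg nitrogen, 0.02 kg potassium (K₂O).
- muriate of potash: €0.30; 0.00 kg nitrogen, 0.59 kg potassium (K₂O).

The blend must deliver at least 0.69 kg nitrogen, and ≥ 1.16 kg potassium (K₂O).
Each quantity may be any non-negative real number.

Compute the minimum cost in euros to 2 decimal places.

Let x1 = kg of bone meal, x2 = kg of urea, x3 = kg of ammonium nitrate, x4 = kg of calcium nitrate, x5 = kg of compost blend, x6 = kg of muriate of potash.
min 0.52x1 + 0.44x2 + 0.37x3 + 0.43x4 + 0.04x5 + 0.3x6 subject to:
  0.04x1 + 0.46x2 + 0.33x3 + 0.15x4 + 0.02x5 ≥ 0.69   (nitrogen)
  0.02x5 + 0.59x6 ≥ 1.16   (potassium (K₂O))
  x1, x2, x3, x4, x5, x6 ≥ 0.
At the optimum only urea, muriate of potash are positive (bone meal, ammonium nitrate, calcium nitrate, compost blend = 0). Binding constraints: nitrogen and potassium (K₂O).
That vertex is x2 = 1.5, x6 = 1.966.
Total cost: 0.44·1.5 + 0.3·1.966 = 1.2498.

€1.25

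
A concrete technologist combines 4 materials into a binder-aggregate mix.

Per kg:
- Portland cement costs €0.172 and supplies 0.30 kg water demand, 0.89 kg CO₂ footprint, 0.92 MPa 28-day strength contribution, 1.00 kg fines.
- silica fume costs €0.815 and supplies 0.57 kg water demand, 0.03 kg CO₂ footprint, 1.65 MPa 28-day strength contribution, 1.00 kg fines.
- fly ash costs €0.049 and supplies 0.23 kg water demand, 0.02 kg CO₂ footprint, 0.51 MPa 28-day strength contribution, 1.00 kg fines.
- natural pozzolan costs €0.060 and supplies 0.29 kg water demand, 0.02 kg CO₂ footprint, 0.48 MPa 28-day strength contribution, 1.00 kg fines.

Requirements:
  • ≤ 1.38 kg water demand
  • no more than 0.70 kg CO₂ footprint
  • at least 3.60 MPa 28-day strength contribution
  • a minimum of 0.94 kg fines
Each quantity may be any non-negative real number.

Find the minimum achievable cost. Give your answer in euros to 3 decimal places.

This is a linear program. Let x1 = kg of Portland cement, x2 = kg of silica fume, x3 = kg of fly ash, x4 = kg of natural pozzolan.
Minimize 0.172x1 + 0.815x2 + 0.049x3 + 0.06x4 subject to:
  0.3x1 + 0.57x2 + 0.23x3 + 0.29x4 ≤ 1.38   (water demand)
  0.89x1 + 0.03x2 + 0.02x3 + 0.02x4 ≤ 0.7   (CO₂ footprint)
  0.92x1 + 1.65x2 + 0.51x3 + 0.48x4 ≥ 3.6   (28-day strength contribution)
  1x1 + 1x2 + 1x3 + 1x4 ≥ 0.94   (fines)
  x1, x2, x3, x4 ≥ 0.
The minimum-cost mix takes nothing from natural pozzolan — only Portland cement, silica fume, fly ash. Binding constraints: water demand, CO₂ footprint, 28-day strength contribution.
Optimal quantities: Portland cement = 0.6927 kg, silica fume = 0.9415 kg, fly ash = 2.763 kg.
Hence cost = 0.172·0.6927 + 0.815·0.9415 + 0.049·2.763 = €1.02185.

€1.022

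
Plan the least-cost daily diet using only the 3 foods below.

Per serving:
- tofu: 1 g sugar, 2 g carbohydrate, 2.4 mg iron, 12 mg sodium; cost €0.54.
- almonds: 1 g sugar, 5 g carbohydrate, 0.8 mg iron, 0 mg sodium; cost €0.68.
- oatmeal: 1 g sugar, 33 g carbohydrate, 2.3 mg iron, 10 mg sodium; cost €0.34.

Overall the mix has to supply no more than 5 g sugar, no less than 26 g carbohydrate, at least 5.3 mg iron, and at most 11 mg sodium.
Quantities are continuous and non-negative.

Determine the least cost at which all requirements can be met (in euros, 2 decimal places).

€2.73

Treat it as an LP. Let x1 = servings of tofu, x2 = servings of almonds, x3 = servings of oatmeal.
Minimise 0.54x1 + 0.68x2 + 0.34x3 subject to:
  1x1 + 1x2 + 1x3 ≤ 5   (sugar)
  2x1 + 5x2 + 33x3 ≥ 26   (carbohydrate)
  2.4x1 + 0.8x2 + 2.3x3 ≥ 5.3   (iron)
  12x1 + 10x3 ≤ 11   (sodium)
  x1, x2, x3 ≥ 0.
The optimal basis is {almonds, oatmeal}; tofu drops out. There the iron and sodium constraints are tight.
That vertex is x2 = 3.463, x3 = 1.1.
Hence cost = 0.68·3.463 + 0.34·1.1 = €2.7288.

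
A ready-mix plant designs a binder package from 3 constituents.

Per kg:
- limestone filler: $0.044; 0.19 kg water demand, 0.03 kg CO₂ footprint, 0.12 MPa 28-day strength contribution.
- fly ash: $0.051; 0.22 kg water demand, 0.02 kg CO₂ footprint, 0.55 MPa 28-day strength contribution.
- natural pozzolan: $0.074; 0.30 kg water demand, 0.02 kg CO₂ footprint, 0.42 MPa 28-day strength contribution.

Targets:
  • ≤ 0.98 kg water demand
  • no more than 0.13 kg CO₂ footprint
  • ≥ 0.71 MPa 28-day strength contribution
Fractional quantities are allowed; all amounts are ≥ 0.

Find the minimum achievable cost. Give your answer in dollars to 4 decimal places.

$0.0658

Let x1 = kg of limestone filler, x2 = kg of fly ash, x3 = kg of natural pozzolan.
Minimize 0.044x1 + 0.051x2 + 0.074x3 with:
  0.19x1 + 0.22x2 + 0.3x3 ≤ 0.98   (water demand)
  0.03x1 + 0.02x2 + 0.02x3 ≤ 0.13   (CO₂ footprint)
  0.12x1 + 0.55x2 + 0.42x3 ≥ 0.71   (28-day strength contribution)
  x1, x2, x3 ≥ 0.
The optimal basis is {fly ash}; limestone filler, natural pozzolan drop out. There the 28-day strength contribution constraint is tight.
Optimal quantities: fly ash = 1.291 kg.
Hence cost = 0.051·1.291 = $0.065841.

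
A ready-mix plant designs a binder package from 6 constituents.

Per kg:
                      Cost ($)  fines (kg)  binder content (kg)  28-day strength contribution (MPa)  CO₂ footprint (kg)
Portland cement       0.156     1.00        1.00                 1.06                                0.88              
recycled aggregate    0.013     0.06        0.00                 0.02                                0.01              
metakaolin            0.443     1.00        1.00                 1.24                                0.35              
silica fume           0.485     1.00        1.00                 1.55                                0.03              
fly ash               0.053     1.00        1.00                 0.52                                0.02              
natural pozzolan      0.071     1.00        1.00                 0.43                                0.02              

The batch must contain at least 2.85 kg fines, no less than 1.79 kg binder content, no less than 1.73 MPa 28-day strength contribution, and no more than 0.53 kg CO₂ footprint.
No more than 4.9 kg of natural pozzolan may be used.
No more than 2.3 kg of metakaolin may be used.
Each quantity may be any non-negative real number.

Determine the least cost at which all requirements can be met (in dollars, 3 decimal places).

This is a linear program. Let x1 = kg of Portland cement, x2 = kg of recycled aggregate, x3 = kg of metakaolin, x4 = kg of silica fume, x5 = kg of fly ash, x6 = kg of natural pozzolan.
Minimise 0.156x1 + 0.013x2 + 0.443x3 + 0.485x4 + 0.053x5 + 0.071x6 with:
  1x1 + 0.06x2 + 1x3 + 1x4 + 1x5 + 1x6 ≥ 2.85   (fines)
  1x1 + 1x3 + 1x4 + 1x5 + 1x6 ≥ 1.79   (binder content)
  1.06x1 + 0.02x2 + 1.24x3 + 1.55x4 + 0.52x5 + 0.43x6 ≥ 1.73   (28-day strength contribution)
  0.88x1 + 0.01x2 + 0.35x3 + 0.03x4 + 0.02x5 + 0.02x6 ≤ 0.53   (CO₂ footprint)
  x6 ≤ 4.9
  x3 ≤ 2.3
  x1, x2, x3, x4, x5, x6 ≥ 0.
The cheapest feasible vertex uses only fly ash; Portland cement, recycled aggregate, metakaolin, silica fume, natural pozzolan are not used. The 28-day strength contribution requirement is met with equality.
So fly ash = 3.327 kg.
Hence cost = 0.053·3.327 = $0.17633.

$0.176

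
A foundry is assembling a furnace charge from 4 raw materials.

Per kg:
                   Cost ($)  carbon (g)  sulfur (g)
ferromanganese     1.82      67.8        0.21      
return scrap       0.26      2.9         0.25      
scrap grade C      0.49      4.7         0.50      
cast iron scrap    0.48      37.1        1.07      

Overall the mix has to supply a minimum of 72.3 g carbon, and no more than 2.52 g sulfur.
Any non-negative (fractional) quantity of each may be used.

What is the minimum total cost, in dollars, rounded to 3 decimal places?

Treat it as an LP. Let x1 = kg of ferromanganese, x2 = kg of return scrap, x3 = kg of scrap grade C, x4 = kg of cast iron scrap.
min 1.82x1 + 0.26x2 + 0.49x3 + 0.48x4 subject to:
  67.8x1 + 2.9x2 + 4.7x3 + 37.1x4 ≥ 72.3   (carbon)
  0.21x1 + 0.25x2 + 0.5x3 + 1.07x4 ≤ 2.52   (sulfur)
  x1, x2, x3, x4 ≥ 0.
The cheapest feasible vertex uses only cast iron scrap; ferromanganese, return scrap, scrap grade C are not used. The carbon requirement is met with equality.
Solving gives x4 = 1.9488.
Cost = 0.48·1.9488 = 0.93542.

$0.935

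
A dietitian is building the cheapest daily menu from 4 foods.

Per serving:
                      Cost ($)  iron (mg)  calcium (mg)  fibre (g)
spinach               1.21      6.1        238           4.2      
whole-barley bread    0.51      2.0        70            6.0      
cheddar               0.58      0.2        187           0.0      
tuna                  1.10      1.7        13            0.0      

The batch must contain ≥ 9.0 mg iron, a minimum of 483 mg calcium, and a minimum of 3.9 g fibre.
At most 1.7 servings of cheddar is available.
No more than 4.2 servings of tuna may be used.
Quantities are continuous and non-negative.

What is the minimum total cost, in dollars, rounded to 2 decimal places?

$2.18

Treat it as an LP. Let x1 = servings of spinach, x2 = servings of whole-barley bread, x3 = servings of cheddar, x4 = servings of tuna.
min 1.21x1 + 0.51x2 + 0.58x3 + 1.1x4 subject to:
  6.1x1 + 2x2 + 0.2x3 + 1.7x4 ≥ 9   (iron)
  238x1 + 70x2 + 187x3 + 13x4 ≥ 483   (calcium)
  4.2x1 + 6x2 ≥ 3.9   (fibre)
  x3 ≤ 1.7
  x4 ≤ 4.2
  x1, x2, x3, x4 ≥ 0.
The minimum-cost mix takes nothing from whole-barley bread, tuna — only spinach, cheddar. Binding constraints: iron and calcium.
Solving gives x1 = 1.451, x3 = 0.7358.
Total cost: 1.21·1.451 + 0.58·0.7358 = 2.1825.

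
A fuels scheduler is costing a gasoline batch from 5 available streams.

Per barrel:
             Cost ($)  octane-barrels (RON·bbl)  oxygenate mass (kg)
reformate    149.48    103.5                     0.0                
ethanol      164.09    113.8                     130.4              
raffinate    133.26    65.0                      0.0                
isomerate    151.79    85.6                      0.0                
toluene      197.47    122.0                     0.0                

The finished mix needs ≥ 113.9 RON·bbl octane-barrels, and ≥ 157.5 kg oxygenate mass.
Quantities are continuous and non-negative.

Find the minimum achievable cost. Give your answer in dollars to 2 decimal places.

$198.19

This is a linear program. Let x1 = barrels of reformate, x2 = barrels of ethanol, x3 = barrels of raffinate, x4 = barrels of isomerate, x5 = barrels of toluene.
Minimise 149.48x1 + 164.09x2 + 133.26x3 + 151.79x4 + 197.47x5 subject to:
  103.5x1 + 113.8x2 + 65x3 + 85.6x4 + 122x5 ≥ 113.9   (octane-barrels)
  130.4x2 ≥ 157.5   (oxygenate mass)
  x1, x2, x3, x4, x5 ≥ 0.
The optimal basis is {ethanol}; reformate, raffinate, isomerate, toluene drop out. The oxygenate mass requirement is met with equality.
So ethanol = 1.2078 barrels.
Hence cost = 164.09·1.2078 = $198.1879.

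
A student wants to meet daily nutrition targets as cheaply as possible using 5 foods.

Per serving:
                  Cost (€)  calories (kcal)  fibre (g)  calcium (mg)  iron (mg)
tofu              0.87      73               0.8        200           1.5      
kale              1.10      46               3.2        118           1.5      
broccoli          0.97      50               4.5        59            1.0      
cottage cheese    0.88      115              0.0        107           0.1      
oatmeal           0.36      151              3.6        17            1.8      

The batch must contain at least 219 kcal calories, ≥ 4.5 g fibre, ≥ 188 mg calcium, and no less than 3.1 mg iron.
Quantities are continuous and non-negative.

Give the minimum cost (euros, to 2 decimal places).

€1.12

This is a linear program. Let x1 = servings of tofu, x2 = servings of kale, x3 = servings of broccoli, x4 = servings of cottage cheese, x5 = servings of oatmeal.
Minimise 0.87x1 + 1.1x2 + 0.97x3 + 0.88x4 + 0.36x5 subject to:
  73x1 + 46x2 + 50x3 + 115x4 + 151x5 ≥ 219   (calories)
  0.8x1 + 3.2x2 + 4.5x3 + 3.6x5 ≥ 4.5   (fibre)
  200x1 + 118x2 + 59x3 + 107x4 + 17x5 ≥ 188   (calcium)
  1.5x1 + 1.5x2 + 1x3 + 0.1x4 + 1.8x5 ≥ 3.1   (iron)
  x1, x2, x3, x4, x5 ≥ 0.
At the optimum only tofu, oatmeal are positive (kale, broccoli, cottage cheese = 0). There the fibre and calcium constraints are tight.
That vertex is x1 = 0.8498, x5 = 1.061.
Cost = 0.87·0.8498 + 0.36·1.061 = 1.1213.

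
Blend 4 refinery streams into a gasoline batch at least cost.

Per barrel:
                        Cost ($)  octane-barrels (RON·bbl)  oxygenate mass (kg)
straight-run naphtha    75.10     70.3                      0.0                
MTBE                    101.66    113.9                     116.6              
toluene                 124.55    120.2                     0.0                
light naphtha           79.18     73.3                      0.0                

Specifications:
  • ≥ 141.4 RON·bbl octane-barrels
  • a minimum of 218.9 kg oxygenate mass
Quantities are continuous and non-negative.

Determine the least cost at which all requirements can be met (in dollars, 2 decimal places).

$190.85

This is a linear program. Let x1 = barrels of straight-run naphtha, x2 = barrels of MTBE, x3 = barrels of toluene, x4 = barrels of light naphtha.
Minimise 75.1x1 + 101.66x2 + 124.55x3 + 79.18x4 s.t.:
  70.3x1 + 113.9x2 + 120.2x3 + 73.3x4 ≥ 141.4   (octane-barrels)
  116.6x2 ≥ 218.9   (oxygenate mass)
  x1, x2, x3, x4 ≥ 0.
The optimal basis is {MTBE}; straight-run naphtha, toluene, light naphtha drop out. The oxygenate mass requirement is met with equality.
That vertex is x2 = 1.87736.
Objective = 101.66·1.87736 = 190.8524.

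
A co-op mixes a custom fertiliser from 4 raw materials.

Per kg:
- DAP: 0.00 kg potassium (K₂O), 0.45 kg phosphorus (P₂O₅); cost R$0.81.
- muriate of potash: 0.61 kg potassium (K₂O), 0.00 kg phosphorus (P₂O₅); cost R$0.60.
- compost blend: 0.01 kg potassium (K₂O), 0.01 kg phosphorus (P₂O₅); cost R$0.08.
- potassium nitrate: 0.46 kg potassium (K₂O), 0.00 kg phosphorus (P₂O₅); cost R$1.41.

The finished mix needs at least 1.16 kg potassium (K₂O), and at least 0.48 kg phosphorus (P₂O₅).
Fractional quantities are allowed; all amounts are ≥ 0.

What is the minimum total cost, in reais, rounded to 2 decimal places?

Let x1 = kg of DAP, x2 = kg of muriate of potash, x3 = kg of compost blend, x4 = kg of potassium nitrate.
min 0.81x1 + 0.6x2 + 0.08x3 + 1.41x4 with:
  0.61x2 + 0.01x3 + 0.46x4 ≥ 1.16   (potassium (K₂O))
  0.45x1 + 0.01x3 ≥ 0.48   (phosphorus (P₂O₅))
  x1, x2, x3, x4 ≥ 0.
The optimal basis is {DAP, muriate of potash}; compost blend, potassium nitrate drop out. There the potassium (K₂O) and phosphorus (P₂O₅) constraints are tight.
Optimal quantities: DAP = 1.0667 kg, muriate of potash = 1.9016 kg.
Objective = 0.81·1.0667 + 0.6·1.9016 = 2.00499.

R$2.00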